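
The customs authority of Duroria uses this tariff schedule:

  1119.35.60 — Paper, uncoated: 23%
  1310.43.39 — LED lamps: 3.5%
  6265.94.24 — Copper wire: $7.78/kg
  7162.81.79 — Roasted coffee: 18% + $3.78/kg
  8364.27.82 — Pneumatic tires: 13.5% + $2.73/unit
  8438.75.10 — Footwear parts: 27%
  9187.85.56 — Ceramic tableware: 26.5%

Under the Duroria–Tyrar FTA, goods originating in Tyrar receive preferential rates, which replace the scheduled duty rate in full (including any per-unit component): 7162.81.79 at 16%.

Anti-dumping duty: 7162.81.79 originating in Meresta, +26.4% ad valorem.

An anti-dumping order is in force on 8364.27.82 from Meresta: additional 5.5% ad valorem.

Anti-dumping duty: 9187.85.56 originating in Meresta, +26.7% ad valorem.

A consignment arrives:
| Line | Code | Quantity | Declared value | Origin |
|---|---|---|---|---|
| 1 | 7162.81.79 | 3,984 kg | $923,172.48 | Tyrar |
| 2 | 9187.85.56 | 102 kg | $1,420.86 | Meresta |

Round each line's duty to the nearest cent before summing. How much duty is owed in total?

$148,463.50

Line 1 (7162.81.79, Tyrar, 3,984 kg, $923,172.48):
Base rate for 7162.81.79 is 18% + $3.78/kg.
Origin Tyrar qualifies under the Duroria–Tyrar agreement and 7162.81.79 is covered: preferential rate 16% applies instead.
The additional-duty order on 7162.81.79 targets Meresta, not Tyrar; it does not apply.
Duty = $923,172.48 × 16% = $147,707.60.
Line 2 (9187.85.56, Meresta, 102 kg, $1,420.86):
Base rate for 9187.85.56 is 26.5%.
Additional duty on 9187.85.56 from Meresta: +26.7%. Applied ad valorem rate: 26.5% + 26.7% = 53.2%.
Duty = $1,420.86 × 53.2% = $755.90.
Total = $147,707.60 + $755.90 = $148,463.50.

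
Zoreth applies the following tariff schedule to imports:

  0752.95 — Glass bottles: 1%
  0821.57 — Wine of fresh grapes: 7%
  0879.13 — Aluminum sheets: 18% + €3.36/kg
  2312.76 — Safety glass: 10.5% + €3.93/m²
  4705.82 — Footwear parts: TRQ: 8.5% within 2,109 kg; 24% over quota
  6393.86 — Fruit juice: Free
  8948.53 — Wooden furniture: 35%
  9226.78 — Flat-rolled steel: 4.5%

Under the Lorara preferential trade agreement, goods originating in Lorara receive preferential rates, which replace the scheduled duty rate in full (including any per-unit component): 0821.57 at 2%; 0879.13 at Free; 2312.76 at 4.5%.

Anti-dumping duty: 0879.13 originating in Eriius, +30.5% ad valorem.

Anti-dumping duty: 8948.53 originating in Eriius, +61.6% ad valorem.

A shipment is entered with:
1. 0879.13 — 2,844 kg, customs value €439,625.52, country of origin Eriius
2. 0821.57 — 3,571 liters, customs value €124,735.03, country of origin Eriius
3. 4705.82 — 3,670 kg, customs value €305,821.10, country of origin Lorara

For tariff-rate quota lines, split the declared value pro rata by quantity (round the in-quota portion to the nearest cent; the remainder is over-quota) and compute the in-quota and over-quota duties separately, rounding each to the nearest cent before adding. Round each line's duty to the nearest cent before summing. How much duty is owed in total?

€277,662.57

Line 1 (0879.13, Eriius, 2,844 kg, €439,625.52):
Base rate for 0879.13 is 18% + €3.36/kg.
0879.13 has an FTA preferential rate, but origin Eriius is not Lorara; base rate stands.
Additional duty on 0879.13 from Eriius: +30.5%. Applied ad valorem rate: 18% + 30.5% = 48.5%.
Duty = €439,625.52 × 48.5% + 2,844 × €3.36 = €222,774.22.
Line 2 (0821.57, Eriius, 3,571 liters, €124,735.03):
Base rate for 0821.57 is 7%.
0821.57 has an FTA preferential rate, but origin Eriius is not Lorara; base rate stands.
Duty = €124,735.03 × 7% = €8,731.45.
Line 3 (4705.82, Lorara, 3,670 kg, €305,821.10):
Code 4705.82 is under a tariff-rate quota (threshold 2,109 kg). In-quota: 2,109 kg at 8.5%; over-quota: 1,561 kg at 24%.
Pro-rata value split: in-quota = €305,821.10 × 2,109/3,670 = €175,742.97; over-quota = €305,821.10 − €175,742.97 = €130,078.13.
In-quota duty = €175,742.97 × 8.5% = €14,938.15. Over-quota duty = €130,078.13 × 24% = €31,218.75.
Line duty = €14,938.15 + €31,218.75 = €46,156.90.
Total = €222,774.22 + €8,731.45 + €46,156.90 = €277,662.57.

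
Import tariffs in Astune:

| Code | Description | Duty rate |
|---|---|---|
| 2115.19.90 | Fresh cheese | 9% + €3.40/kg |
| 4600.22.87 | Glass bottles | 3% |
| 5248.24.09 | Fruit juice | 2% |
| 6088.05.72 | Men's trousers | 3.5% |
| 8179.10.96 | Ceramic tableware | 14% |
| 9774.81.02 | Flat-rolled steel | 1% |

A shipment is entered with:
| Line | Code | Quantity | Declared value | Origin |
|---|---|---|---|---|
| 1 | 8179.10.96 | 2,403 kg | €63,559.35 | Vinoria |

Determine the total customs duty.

Line 1 (8179.10.96, Vinoria, 2,403 kg, €63,559.35):
Base rate for 8179.10.96 is 14%.
Duty = €63,559.35 × 14% = €8,898.31.

€8,898.31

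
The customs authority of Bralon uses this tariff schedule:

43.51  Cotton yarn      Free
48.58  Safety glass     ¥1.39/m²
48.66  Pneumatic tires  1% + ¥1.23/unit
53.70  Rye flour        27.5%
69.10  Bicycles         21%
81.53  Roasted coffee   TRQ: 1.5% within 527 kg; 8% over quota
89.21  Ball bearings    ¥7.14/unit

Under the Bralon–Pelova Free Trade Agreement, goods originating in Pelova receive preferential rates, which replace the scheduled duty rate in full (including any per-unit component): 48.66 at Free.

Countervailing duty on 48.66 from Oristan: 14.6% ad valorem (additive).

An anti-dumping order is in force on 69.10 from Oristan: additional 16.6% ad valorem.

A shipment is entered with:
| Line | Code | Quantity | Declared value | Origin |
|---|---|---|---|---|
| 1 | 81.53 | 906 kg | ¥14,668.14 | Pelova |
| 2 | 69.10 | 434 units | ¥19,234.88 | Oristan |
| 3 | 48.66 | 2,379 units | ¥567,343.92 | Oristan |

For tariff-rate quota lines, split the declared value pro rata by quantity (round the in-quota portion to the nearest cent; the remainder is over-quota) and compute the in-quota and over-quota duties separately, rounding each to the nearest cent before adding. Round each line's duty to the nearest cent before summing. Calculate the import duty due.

¥99,282.99

Line 1 (81.53, Pelova, 906 kg, ¥14,668.14):
Code 81.53 is under a tariff-rate quota (threshold 527 kg). In-quota: 527 kg at 1.5%; over-quota: 379 kg at 8%.
Pro-rata value split: in-quota = ¥14,668.14 × 527/906 = ¥8,532.13; over-quota = ¥14,668.14 − ¥8,532.13 = ¥6,136.01.
In-quota duty = ¥8,532.13 × 1.5% = ¥127.98. Over-quota duty = ¥6,136.01 × 8% = ¥490.88.
Line duty = ¥127.98 + ¥490.88 = ¥618.86.
Line 2 (69.10, Oristan, 434 units, ¥19,234.88):
Base rate for 69.10 is 21%.
Additional duty on 69.10 from Oristan: +16.6%. Applied ad valorem rate: 21% + 16.6% = 37.6%.
Duty = ¥19,234.88 × 37.6% = ¥7,232.31.
Line 3 (48.66, Oristan, 2,379 units, ¥567,343.92):
Base rate for 48.66 is 1% + ¥1.23/unit.
48.66 has an FTA preferential rate, but origin Oristan is not Pelova; base rate stands.
Additional duty on 48.66 from Oristan: +14.6%. Applied ad valorem rate: 1% + 14.6% = 15.6%.
Duty = ¥567,343.92 × 15.6% + 2,379 × ¥1.23 = ¥91,431.82.
Total = ¥618.86 + ¥7,232.31 + ¥91,431.82 = ¥99,282.99.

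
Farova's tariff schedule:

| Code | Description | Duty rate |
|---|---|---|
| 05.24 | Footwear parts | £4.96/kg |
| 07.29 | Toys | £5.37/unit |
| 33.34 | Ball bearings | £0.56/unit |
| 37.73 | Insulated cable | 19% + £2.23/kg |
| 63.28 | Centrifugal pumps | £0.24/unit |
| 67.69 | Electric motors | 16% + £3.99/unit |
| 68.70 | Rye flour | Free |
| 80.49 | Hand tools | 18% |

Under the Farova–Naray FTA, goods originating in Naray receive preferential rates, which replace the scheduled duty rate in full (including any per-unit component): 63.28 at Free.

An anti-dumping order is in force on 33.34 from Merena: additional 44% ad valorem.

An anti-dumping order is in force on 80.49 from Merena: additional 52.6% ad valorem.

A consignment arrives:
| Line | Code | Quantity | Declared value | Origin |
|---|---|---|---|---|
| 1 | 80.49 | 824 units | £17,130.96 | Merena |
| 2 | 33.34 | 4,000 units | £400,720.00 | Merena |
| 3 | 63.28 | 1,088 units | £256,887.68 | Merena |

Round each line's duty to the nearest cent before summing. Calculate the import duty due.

Line 1 (80.49, Merena, 824 units, £17,130.96):
Base rate for 80.49 is 18%.
Additional duty on 80.49 from Merena: +52.6%. Applied ad valorem rate: 18% + 52.6% = 70.6%.
Duty = £17,130.96 × 70.6% = £12,094.46.
Line 2 (33.34, Merena, 4,000 units, £400,720.00):
Base rate for 33.34 is £0.56/unit.
Additional duty on 33.34 from Merena: +44% ad valorem. Applied ad valorem rate = 44%.
Duty = £400,720.00 × 44% + 4,000 × £0.56 = £178,556.80.
Line 3 (63.28, Merena, 1,088 units, £256,887.68):
Base rate for 63.28 is £0.24/unit.
63.28 has an FTA preferential rate, but origin Merena is not Naray; base rate stands.
Duty = 1,088 × £0.24 = £261.12.
Total = £12,094.46 + £178,556.80 + £261.12 = £190,912.38.

£190,912.38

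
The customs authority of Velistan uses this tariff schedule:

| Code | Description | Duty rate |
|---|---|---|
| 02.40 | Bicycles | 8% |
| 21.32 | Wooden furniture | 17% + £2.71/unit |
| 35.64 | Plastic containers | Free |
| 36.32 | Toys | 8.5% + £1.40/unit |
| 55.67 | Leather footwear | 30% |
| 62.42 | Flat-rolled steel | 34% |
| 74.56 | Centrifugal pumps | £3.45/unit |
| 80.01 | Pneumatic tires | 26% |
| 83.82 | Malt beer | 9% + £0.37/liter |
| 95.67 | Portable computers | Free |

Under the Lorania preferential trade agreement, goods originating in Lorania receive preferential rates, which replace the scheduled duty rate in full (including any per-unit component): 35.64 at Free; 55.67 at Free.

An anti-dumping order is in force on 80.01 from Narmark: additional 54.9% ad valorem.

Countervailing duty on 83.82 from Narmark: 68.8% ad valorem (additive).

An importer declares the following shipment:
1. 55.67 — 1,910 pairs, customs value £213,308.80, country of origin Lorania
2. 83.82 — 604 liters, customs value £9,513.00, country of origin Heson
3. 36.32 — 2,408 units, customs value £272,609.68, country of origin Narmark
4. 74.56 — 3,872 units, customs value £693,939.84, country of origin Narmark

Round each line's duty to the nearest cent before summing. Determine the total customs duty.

Line 1 (55.67, Lorania, 1,910 pairs, £213,308.80):
Base rate for 55.67 is 30%.
Origin Lorania qualifies under the Velistan–Lorania agreement and 55.67 is covered: preferential rate Free applies instead.
Duty = £213,308.80 × 0% = £0.00.
Line 2 (83.82, Heson, 604 liters, £9,513.00):
Base rate for 83.82 is 9% + £0.37/liter.
The additional-duty order on 83.82 targets Narmark, not Heson; it does not apply.
Duty = £9,513.00 × 9% + 604 × £0.37 = £1,079.65.
Line 3 (36.32, Narmark, 2,408 units, £272,609.68):
Base rate for 36.32 is 8.5% + £1.40/unit.
Duty = £272,609.68 × 8.5% + 2,408 × £1.40 = £26,543.02.
Line 4 (74.56, Narmark, 3,872 units, £693,939.84):
Base rate for 74.56 is £3.45/unit.
Duty = 3,872 × £3.45 = £13,358.40.
Total = £0.00 + £1,079.65 + £26,543.02 + £13,358.40 = £40,981.07.

£40,981.07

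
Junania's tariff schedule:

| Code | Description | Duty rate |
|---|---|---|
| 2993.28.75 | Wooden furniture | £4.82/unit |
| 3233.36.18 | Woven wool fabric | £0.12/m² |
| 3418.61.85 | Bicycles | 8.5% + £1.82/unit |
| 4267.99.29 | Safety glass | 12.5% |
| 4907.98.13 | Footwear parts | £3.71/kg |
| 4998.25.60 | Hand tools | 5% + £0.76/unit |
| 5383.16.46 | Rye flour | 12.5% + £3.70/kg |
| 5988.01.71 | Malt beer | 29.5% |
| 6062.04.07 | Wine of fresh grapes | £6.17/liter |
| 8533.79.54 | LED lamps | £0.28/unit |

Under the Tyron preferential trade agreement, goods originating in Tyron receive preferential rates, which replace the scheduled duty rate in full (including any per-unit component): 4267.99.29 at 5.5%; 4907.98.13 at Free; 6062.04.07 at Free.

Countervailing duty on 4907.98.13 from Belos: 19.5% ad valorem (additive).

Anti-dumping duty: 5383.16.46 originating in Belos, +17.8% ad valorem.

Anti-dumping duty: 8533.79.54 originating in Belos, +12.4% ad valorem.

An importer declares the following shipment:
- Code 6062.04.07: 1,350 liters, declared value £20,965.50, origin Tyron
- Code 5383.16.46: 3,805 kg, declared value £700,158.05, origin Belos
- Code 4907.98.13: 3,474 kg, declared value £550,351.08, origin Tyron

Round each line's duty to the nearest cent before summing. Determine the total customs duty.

£226,226.39

Line 1 (6062.04.07, Tyron, 1,350 liters, £20,965.50):
Base rate for 6062.04.07 is £6.17/liter.
Origin Tyron qualifies under the Junania–Tyron agreement and 6062.04.07 is covered: preferential rate Free applies instead.
Duty = £20,965.50 × 0% = £0.00.
Line 2 (5383.16.46, Belos, 3,805 kg, £700,158.05):
Base rate for 5383.16.46 is 12.5% + £3.70/kg.
Additional duty on 5383.16.46 from Belos: +17.8%. Applied ad valorem rate: 12.5% + 17.8% = 30.3%.
Duty = £700,158.05 × 30.3% + 3,805 × £3.70 = £226,226.39.
Line 3 (4907.98.13, Tyron, 3,474 kg, £550,351.08):
Base rate for 4907.98.13 is £3.71/kg.
Origin Tyron qualifies under the Junania–Tyron agreement and 4907.98.13 is covered: preferential rate Free applies instead.
The additional-duty order on 4907.98.13 targets Belos, not Tyron; it does not apply.
Duty = £550,351.08 × 0% = £0.00.
Total = £0.00 + £226,226.39 + £0.00 = £226,226.39.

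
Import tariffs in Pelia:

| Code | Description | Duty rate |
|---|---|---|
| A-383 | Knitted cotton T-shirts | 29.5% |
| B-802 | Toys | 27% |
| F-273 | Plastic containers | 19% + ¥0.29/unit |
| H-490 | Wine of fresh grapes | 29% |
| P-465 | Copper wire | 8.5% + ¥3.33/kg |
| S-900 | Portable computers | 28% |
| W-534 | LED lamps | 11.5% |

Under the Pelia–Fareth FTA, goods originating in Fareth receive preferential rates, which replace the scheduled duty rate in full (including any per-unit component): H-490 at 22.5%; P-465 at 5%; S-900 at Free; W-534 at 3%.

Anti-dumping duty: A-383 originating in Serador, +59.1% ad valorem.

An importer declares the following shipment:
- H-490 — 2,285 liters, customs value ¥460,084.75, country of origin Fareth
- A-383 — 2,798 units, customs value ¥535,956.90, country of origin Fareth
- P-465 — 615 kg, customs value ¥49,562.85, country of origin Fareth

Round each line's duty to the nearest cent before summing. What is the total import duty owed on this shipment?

Line 1 (H-490, Fareth, 2,285 liters, ¥460,084.75):
Base rate for H-490 is 29%.
Origin Fareth qualifies under the Pelia–Fareth agreement and H-490 is covered: preferential rate 22.5% applies instead.
Duty = ¥460,084.75 × 22.5% = ¥103,519.07.
Line 2 (A-383, Fareth, 2,798 units, ¥535,956.90):
Base rate for A-383 is 29.5%.
Origin Fareth is the FTA partner but A-383 is not on the preference list; base rate stands.
The additional-duty order on A-383 targets Serador, not Fareth; it does not apply.
Duty = ¥535,956.90 × 29.5% = ¥158,107.29.
Line 3 (P-465, Fareth, 615 kg, ¥49,562.85):
Base rate for P-465 is 8.5% + ¥3.33/kg.
Origin Fareth qualifies under the Pelia–Fareth agreement and P-465 is covered: preferential rate 5% applies instead.
Duty = ¥49,562.85 × 5% = ¥2,478.14.
Total = ¥103,519.07 + ¥158,107.29 + ¥2,478.14 = ¥264,104.50.

¥264,104.50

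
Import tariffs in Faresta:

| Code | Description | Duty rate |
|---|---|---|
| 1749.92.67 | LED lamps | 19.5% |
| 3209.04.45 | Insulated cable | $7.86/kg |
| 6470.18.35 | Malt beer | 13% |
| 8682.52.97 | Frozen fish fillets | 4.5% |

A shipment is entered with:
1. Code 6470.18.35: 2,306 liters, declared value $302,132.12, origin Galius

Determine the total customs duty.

$39,277.18

Line 1 (6470.18.35, Galius, 2,306 liters, $302,132.12):
Base rate for 6470.18.35 is 13%.
Duty = $302,132.12 × 13% = $39,277.18.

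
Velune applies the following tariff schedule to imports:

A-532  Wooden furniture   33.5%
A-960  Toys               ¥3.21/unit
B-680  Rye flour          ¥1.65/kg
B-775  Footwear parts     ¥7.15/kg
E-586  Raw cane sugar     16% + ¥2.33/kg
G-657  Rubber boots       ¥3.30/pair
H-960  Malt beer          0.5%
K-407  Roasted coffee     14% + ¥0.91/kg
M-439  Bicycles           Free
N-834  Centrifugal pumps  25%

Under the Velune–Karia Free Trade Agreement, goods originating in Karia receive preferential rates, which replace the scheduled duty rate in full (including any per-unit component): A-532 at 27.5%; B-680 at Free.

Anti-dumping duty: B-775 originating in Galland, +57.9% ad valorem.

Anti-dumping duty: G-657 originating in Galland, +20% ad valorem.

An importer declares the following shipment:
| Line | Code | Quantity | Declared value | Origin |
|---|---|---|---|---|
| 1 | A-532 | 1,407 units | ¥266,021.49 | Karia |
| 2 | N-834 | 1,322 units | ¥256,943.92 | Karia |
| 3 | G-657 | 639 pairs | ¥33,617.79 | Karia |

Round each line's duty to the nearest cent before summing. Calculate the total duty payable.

Line 1 (A-532, Karia, 1,407 units, ¥266,021.49):
Base rate for A-532 is 33.5%.
Origin Karia qualifies under the Velune–Karia agreement and A-532 is covered: preferential rate 27.5% applies instead.
Duty = ¥266,021.49 × 27.5% = ¥73,155.91.
Line 2 (N-834, Karia, 1,322 units, ¥256,943.92):
Base rate for N-834 is 25%.
Origin Karia is the FTA partner but N-834 is not on the preference list; base rate stands.
Duty = ¥256,943.92 × 25% = ¥64,235.98.
Line 3 (G-657, Karia, 639 pairs, ¥33,617.79):
Base rate for G-657 is ¥3.30/pair.
Origin Karia is the FTA partner but G-657 is not on the preference list; base rate stands.
The additional-duty order on G-657 targets Galland, not Karia; it does not apply.
Duty = 639 × ¥3.30 = ¥2,108.70.
Total = ¥73,155.91 + ¥64,235.98 + ¥2,108.70 = ¥139,500.59.

¥139,500.59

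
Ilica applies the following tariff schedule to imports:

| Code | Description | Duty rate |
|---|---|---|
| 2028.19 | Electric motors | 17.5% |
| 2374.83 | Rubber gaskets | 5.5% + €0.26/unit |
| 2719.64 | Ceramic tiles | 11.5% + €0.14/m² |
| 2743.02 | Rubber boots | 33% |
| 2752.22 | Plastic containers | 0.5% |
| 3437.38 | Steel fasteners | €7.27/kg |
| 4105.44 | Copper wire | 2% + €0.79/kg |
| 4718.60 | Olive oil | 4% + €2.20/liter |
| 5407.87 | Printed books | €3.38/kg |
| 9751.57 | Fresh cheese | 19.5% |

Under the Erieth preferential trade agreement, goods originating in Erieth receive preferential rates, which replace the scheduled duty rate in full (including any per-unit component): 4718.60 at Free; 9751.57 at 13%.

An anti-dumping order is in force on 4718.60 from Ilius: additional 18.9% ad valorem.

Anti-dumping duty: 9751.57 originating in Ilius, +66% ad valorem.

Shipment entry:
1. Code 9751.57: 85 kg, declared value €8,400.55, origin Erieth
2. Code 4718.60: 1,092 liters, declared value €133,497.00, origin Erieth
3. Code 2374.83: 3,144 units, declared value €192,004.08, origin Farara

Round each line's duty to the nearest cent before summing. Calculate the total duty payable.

€12,469.73

Line 1 (9751.57, Erieth, 85 kg, €8,400.55):
Base rate for 9751.57 is 19.5%.
Origin Erieth qualifies under the Ilica–Erieth agreement and 9751.57 is covered: preferential rate 13% applies instead.
The additional-duty order on 9751.57 targets Ilius, not Erieth; it does not apply.
Duty = €8,400.55 × 13% = €1,092.07.
Line 2 (4718.60, Erieth, 1,092 liters, €133,497.00):
Base rate for 4718.60 is 4% + €2.20/liter.
Origin Erieth qualifies under the Ilica–Erieth agreement and 4718.60 is covered: preferential rate Free applies instead.
The additional-duty order on 4718.60 targets Ilius, not Erieth; it does not apply.
Duty = €133,497.00 × 0% = €0.00.
Line 3 (2374.83, Farara, 3,144 units, €192,004.08):
Base rate for 2374.83 is 5.5% + €0.26/unit.
Duty = €192,004.08 × 5.5% + 3,144 × €0.26 = €11,377.66.
Total = €1,092.07 + €0.00 + €11,377.66 = €12,469.73.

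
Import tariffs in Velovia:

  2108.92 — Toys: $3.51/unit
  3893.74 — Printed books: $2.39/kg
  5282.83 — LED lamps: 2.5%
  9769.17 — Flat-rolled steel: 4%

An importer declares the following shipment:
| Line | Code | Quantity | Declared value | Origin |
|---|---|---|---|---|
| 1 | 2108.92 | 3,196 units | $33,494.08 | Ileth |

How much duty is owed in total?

$11,217.96

Line 1 (2108.92, Ileth, 3,196 units, $33,494.08):
Base rate for 2108.92 is $3.51/unit.
Duty = 3,196 × $3.51 = $11,217.96.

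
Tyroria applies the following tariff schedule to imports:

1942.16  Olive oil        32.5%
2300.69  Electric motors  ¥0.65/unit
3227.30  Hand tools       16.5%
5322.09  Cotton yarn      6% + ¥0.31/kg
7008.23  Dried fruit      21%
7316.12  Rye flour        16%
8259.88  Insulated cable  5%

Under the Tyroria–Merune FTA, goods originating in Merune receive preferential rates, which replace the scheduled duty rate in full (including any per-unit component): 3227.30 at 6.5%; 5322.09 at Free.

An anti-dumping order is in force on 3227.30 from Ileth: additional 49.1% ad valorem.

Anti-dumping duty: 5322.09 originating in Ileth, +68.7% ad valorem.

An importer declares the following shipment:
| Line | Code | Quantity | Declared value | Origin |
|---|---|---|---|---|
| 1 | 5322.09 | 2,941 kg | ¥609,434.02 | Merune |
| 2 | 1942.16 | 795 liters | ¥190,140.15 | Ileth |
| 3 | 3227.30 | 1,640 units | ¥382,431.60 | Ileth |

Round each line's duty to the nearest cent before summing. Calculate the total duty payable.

¥312,670.68

Line 1 (5322.09, Merune, 2,941 kg, ¥609,434.02):
Base rate for 5322.09 is 6% + ¥0.31/kg.
Origin Merune qualifies under the Tyroria–Merune agreement and 5322.09 is covered: preferential rate Free applies instead.
The additional-duty order on 5322.09 targets Ileth, not Merune; it does not apply.
Duty = ¥609,434.02 × 0% = ¥0.00.
Line 2 (1942.16, Ileth, 795 liters, ¥190,140.15):
Base rate for 1942.16 is 32.5%.
Duty = ¥190,140.15 × 32.5% = ¥61,795.55.
Line 3 (3227.30, Ileth, 1,640 units, ¥382,431.60):
Base rate for 3227.30 is 16.5%.
3227.30 has an FTA preferential rate, but origin Ileth is not Merune; base rate stands.
Additional duty on 3227.30 from Ileth: +49.1%. Applied ad valorem rate: 16.5% + 49.1% = 65.6%.
Duty = ¥382,431.60 × 65.6% = ¥250,875.13.
Total = ¥0.00 + ¥61,795.55 + ¥250,875.13 = ¥312,670.68.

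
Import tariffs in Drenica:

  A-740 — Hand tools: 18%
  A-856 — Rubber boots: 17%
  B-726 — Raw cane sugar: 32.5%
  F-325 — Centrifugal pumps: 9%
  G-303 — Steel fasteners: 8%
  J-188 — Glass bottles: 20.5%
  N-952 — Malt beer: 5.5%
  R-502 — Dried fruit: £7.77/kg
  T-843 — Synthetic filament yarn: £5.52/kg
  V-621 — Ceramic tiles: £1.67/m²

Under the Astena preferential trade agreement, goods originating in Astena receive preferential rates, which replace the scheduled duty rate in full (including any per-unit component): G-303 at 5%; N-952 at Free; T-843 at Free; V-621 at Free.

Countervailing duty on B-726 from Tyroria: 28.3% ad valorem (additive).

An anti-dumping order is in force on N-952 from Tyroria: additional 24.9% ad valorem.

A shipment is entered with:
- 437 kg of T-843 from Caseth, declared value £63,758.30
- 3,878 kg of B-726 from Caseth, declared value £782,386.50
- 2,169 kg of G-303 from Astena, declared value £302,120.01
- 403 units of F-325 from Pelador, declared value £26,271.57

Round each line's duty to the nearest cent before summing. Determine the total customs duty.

£274,158.29

Line 1 (T-843, Caseth, 437 kg, £63,758.30):
Base rate for T-843 is £5.52/kg.
T-843 has an FTA preferential rate, but origin Caseth is not Astena; base rate stands.
Duty = 437 × £5.52 = £2,412.24.
Line 2 (B-726, Caseth, 3,878 kg, £782,386.50):
Base rate for B-726 is 32.5%.
The additional-duty order on B-726 targets Tyroria, not Caseth; it does not apply.
Duty = £782,386.50 × 32.5% = £254,275.61.
Line 3 (G-303, Astena, 2,169 kg, £302,120.01):
Base rate for G-303 is 8%.
Origin Astena qualifies under the Drenica–Astena agreement and G-303 is covered: preferential rate 5% applies instead.
Duty = £302,120.01 × 5% = £15,106.00.
Line 4 (F-325, Pelador, 403 units, £26,271.57):
Base rate for F-325 is 9%.
Duty = £26,271.57 × 9% = £2,364.44.
Total = £2,412.24 + £254,275.61 + £15,106.00 + £2,364.44 = £274,158.29.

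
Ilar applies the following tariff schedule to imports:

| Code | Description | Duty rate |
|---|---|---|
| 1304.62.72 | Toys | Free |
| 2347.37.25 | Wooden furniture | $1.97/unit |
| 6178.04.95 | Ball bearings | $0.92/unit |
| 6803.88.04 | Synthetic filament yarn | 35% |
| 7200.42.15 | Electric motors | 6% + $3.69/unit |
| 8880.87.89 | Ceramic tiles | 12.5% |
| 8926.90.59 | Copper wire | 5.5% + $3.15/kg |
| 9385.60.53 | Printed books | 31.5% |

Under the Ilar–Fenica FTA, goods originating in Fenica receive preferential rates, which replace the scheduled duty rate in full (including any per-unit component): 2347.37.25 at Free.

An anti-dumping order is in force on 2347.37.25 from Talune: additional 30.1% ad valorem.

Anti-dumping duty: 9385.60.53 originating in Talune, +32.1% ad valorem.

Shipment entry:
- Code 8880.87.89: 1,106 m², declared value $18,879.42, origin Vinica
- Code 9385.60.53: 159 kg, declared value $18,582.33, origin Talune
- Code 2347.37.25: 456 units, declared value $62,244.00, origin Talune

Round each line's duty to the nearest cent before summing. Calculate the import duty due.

Line 1 (8880.87.89, Vinica, 1,106 m², $18,879.42):
Base rate for 8880.87.89 is 12.5%.
Duty = $18,879.42 × 12.5% = $2,359.93.
Line 2 (9385.60.53, Talune, 159 kg, $18,582.33):
Base rate for 9385.60.53 is 31.5%.
Additional duty on 9385.60.53 from Talune: +32.1%. Applied ad valorem rate: 31.5% + 32.1% = 63.6%.
Duty = $18,582.33 × 63.6% = $11,818.36.
Line 3 (2347.37.25, Talune, 456 units, $62,244.00):
Base rate for 2347.37.25 is $1.97/unit.
2347.37.25 has an FTA preferential rate, but origin Talune is not Fenica; base rate stands.
Additional duty on 2347.37.25 from Talune: +30.1% ad valorem. Applied ad valorem rate = 30.1%.
Duty = $62,244.00 × 30.1% + 456 × $1.97 = $19,633.76.
Total = $2,359.93 + $11,818.36 + $19,633.76 = $33,812.05.

$33,812.05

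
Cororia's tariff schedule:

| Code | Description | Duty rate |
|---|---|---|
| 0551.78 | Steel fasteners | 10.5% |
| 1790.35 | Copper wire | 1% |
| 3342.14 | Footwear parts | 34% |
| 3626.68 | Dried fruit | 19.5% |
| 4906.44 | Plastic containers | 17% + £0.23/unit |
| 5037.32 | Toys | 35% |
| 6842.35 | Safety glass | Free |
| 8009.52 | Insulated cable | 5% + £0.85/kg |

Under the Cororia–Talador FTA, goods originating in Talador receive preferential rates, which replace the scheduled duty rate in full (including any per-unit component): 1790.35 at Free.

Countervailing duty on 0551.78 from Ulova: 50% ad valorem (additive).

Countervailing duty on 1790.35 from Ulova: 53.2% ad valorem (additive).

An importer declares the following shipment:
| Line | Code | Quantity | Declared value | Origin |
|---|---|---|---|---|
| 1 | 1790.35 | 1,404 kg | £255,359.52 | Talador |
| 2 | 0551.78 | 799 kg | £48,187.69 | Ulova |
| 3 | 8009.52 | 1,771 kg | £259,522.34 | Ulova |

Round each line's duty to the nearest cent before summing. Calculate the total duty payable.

Line 1 (1790.35, Talador, 1,404 kg, £255,359.52):
Base rate for 1790.35 is 1%.
Origin Talador qualifies under the Cororia–Talador agreement and 1790.35 is covered: preferential rate Free applies instead.
The additional-duty order on 1790.35 targets Ulova, not Talador; it does not apply.
Duty = £255,359.52 × 0% = £0.00.
Line 2 (0551.78, Ulova, 799 kg, £48,187.69):
Base rate for 0551.78 is 10.5%.
Additional duty on 0551.78 from Ulova: +50%. Applied ad valorem rate: 10.5% + 50% = 60.5%.
Duty = £48,187.69 × 60.5% = £29,153.55.
Line 3 (8009.52, Ulova, 1,771 kg, £259,522.34):
Base rate for 8009.52 is 5% + £0.85/kg.
Duty = £259,522.34 × 5% + 1,771 × £0.85 = £14,481.47.
Total = £0.00 + £29,153.55 + £14,481.47 = £43,635.02.

£43,635.02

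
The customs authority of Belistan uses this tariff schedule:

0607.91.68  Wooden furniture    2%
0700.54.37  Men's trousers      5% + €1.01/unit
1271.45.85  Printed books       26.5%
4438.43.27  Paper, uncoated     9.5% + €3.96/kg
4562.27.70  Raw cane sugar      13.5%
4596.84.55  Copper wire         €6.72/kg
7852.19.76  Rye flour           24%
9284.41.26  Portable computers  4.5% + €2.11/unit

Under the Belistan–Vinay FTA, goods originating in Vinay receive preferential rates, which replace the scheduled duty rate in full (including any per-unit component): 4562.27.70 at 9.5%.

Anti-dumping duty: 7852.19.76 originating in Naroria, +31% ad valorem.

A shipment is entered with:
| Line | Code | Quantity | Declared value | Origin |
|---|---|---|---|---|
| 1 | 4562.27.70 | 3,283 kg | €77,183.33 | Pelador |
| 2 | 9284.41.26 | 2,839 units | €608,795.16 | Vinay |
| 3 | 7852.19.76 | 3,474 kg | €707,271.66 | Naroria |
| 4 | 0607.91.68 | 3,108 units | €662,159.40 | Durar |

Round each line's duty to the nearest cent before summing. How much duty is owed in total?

€446,048.42

Line 1 (4562.27.70, Pelador, 3,283 kg, €77,183.33):
Base rate for 4562.27.70 is 13.5%.
4562.27.70 has an FTA preferential rate, but origin Pelador is not Vinay; base rate stands.
Duty = €77,183.33 × 13.5% = €10,419.75.
Line 2 (9284.41.26, Vinay, 2,839 units, €608,795.16):
Base rate for 9284.41.26 is 4.5% + €2.11/unit.
Origin Vinay is the FTA partner but 9284.41.26 is not on the preference list; base rate stands.
Duty = €608,795.16 × 4.5% + 2,839 × €2.11 = €33,386.07.
Line 3 (7852.19.76, Naroria, 3,474 kg, €707,271.66):
Base rate for 7852.19.76 is 24%.
Additional duty on 7852.19.76 from Naroria: +31%. Applied ad valorem rate: 24% + 31% = 55%.
Duty = €707,271.66 × 55% = €388,999.41.
Line 4 (0607.91.68, Durar, 3,108 units, €662,159.40):
Base rate for 0607.91.68 is 2%.
Duty = €662,159.40 × 2% = €13,243.19.
Total = €10,419.75 + €33,386.07 + €388,999.41 + €13,243.19 = €446,048.42.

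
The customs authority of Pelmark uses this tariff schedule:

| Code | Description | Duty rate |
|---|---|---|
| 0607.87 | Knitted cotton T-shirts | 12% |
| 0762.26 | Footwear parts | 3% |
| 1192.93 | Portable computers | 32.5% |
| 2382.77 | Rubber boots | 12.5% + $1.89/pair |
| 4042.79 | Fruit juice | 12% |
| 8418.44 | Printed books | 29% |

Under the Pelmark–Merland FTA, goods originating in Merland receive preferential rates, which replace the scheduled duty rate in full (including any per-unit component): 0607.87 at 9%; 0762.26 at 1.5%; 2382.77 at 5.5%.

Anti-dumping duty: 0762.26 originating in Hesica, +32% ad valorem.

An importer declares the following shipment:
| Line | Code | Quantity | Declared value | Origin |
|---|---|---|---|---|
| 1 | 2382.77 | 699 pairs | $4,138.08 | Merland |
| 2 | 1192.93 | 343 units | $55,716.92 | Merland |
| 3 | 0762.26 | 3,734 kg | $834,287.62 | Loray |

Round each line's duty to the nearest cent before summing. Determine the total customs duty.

Line 1 (2382.77, Merland, 699 pairs, $4,138.08):
Base rate for 2382.77 is 12.5% + $1.89/pair.
Origin Merland qualifies under the Pelmark–Merland agreement and 2382.77 is covered: preferential rate 5.5% applies instead.
Duty = $4,138.08 × 5.5% = $227.59.
Line 2 (1192.93, Merland, 343 units, $55,716.92):
Base rate for 1192.93 is 32.5%.
Origin Merland is the FTA partner but 1192.93 is not on the preference list; base rate stands.
Duty = $55,716.92 × 32.5% = $18,108.00.
Line 3 (0762.26, Loray, 3,734 kg, $834,287.62):
Base rate for 0762.26 is 3%.
0762.26 has an FTA preferential rate, but origin Loray is not Merland; base rate stands.
The additional-duty order on 0762.26 targets Hesica, not Loray; it does not apply.
Duty = $834,287.62 × 3% = $25,028.63.
Total = $227.59 + $18,108.00 + $25,028.63 = $43,364.22.

$43,364.22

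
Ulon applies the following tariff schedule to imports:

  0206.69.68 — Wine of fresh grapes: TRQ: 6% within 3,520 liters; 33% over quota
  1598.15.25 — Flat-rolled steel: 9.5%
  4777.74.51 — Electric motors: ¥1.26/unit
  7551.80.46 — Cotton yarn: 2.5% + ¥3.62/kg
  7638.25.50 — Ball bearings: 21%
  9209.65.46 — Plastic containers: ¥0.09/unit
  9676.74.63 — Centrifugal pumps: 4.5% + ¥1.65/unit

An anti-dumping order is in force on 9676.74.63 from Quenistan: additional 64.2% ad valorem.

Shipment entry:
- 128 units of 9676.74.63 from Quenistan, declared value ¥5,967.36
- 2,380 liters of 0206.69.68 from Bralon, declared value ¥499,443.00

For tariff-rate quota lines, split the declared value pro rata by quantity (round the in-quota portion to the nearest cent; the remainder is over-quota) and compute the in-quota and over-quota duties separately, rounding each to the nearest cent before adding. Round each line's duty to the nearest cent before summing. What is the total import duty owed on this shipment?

¥34,277.36

Line 1 (9676.74.63, Quenistan, 128 units, ¥5,967.36):
Base rate for 9676.74.63 is 4.5% + ¥1.65/unit.
Additional duty on 9676.74.63 from Quenistan: +64.2%. Applied ad valorem rate: 4.5% + 64.2% = 68.7%.
Duty = ¥5,967.36 × 68.7% + 128 × ¥1.65 = ¥4,310.78.
Line 2 (0206.69.68, Bralon, 2,380 liters, ¥499,443.00):
Code 0206.69.68 is under a tariff-rate quota (threshold 3,520 liters). Quantity 2,380 liters is within the quota, so the in-quota rate 6% applies to the full value.
Duty = ¥499,443.00 × 6% = ¥29,966.58.
Total = ¥4,310.78 + ¥29,966.58 = ¥34,277.36.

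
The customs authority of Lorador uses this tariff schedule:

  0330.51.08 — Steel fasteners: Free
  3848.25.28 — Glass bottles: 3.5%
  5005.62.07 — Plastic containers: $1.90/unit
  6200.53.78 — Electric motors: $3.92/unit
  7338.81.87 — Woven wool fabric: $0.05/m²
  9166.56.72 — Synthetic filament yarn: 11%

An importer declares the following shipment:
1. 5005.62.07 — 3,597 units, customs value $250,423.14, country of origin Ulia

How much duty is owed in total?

$6,834.30

Line 1 (5005.62.07, Ulia, 3,597 units, $250,423.14):
Base rate for 5005.62.07 is $1.90/unit.
Duty = 3,597 × $1.90 = $6,834.30.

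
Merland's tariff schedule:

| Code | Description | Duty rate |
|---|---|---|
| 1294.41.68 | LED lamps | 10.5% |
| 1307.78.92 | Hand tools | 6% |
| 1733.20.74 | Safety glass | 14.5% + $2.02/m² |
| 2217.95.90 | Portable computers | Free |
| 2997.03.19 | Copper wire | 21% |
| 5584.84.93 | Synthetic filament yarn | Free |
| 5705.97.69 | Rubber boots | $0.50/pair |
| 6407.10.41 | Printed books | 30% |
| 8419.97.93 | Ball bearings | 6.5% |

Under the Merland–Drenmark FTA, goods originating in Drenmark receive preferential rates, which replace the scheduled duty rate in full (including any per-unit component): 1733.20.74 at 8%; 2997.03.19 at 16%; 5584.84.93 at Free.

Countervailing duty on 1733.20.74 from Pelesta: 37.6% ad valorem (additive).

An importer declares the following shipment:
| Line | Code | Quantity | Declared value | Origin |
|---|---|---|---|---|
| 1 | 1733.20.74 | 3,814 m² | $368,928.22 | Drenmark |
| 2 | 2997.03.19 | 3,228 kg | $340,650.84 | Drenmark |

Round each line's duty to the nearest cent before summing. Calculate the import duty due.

Line 1 (1733.20.74, Drenmark, 3,814 m², $368,928.22):
Base rate for 1733.20.74 is 14.5% + $2.02/m².
Origin Drenmark qualifies under the Merland–Drenmark agreement and 1733.20.74 is covered: preferential rate 8% applies instead.
The additional-duty order on 1733.20.74 targets Pelesta, not Drenmark; it does not apply.
Duty = $368,928.22 × 8% = $29,514.26.
Line 2 (2997.03.19, Drenmark, 3,228 kg, $340,650.84):
Base rate for 2997.03.19 is 21%.
Origin Drenmark qualifies under the Merland–Drenmark agreement and 2997.03.19 is covered: preferential rate 16% applies instead.
Duty = $340,650.84 × 16% = $54,504.13.
Total = $29,514.26 + $54,504.13 = $84,018.39.

$84,018.39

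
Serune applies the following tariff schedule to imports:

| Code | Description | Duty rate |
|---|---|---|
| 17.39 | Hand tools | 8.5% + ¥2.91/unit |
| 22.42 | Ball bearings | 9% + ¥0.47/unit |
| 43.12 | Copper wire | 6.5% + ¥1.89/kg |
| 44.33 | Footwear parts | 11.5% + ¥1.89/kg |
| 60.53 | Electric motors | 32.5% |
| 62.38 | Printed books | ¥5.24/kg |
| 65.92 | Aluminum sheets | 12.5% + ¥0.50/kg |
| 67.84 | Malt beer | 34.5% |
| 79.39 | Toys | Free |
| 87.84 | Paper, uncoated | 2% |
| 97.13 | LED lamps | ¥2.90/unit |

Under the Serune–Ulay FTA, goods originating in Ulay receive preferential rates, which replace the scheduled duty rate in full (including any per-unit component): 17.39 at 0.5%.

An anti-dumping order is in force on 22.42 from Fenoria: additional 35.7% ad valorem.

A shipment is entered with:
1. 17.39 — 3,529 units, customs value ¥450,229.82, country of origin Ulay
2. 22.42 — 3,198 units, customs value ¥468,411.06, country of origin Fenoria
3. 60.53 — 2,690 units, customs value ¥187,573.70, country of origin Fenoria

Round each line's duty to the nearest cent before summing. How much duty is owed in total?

¥274,095.40

Line 1 (17.39, Ulay, 3,529 units, ¥450,229.82):
Base rate for 17.39 is 8.5% + ¥2.91/unit.
Origin Ulay qualifies under the Serune–Ulay agreement and 17.39 is covered: preferential rate 0.5% applies instead.
Duty = ¥450,229.82 × 0.5% = ¥2,251.15.
Line 2 (22.42, Fenoria, 3,198 units, ¥468,411.06):
Base rate for 22.42 is 9% + ¥0.47/unit.
Additional duty on 22.42 from Fenoria: +35.7%. Applied ad valorem rate: 9% + 35.7% = 44.7%.
Duty = ¥468,411.06 × 44.7% + 3,198 × ¥0.47 = ¥210,882.80.
Line 3 (60.53, Fenoria, 2,690 units, ¥187,573.70):
Base rate for 60.53 is 32.5%.
Duty = ¥187,573.70 × 32.5% = ¥60,961.45.
Total = ¥2,251.15 + ¥210,882.80 + ¥60,961.45 = ¥274,095.40.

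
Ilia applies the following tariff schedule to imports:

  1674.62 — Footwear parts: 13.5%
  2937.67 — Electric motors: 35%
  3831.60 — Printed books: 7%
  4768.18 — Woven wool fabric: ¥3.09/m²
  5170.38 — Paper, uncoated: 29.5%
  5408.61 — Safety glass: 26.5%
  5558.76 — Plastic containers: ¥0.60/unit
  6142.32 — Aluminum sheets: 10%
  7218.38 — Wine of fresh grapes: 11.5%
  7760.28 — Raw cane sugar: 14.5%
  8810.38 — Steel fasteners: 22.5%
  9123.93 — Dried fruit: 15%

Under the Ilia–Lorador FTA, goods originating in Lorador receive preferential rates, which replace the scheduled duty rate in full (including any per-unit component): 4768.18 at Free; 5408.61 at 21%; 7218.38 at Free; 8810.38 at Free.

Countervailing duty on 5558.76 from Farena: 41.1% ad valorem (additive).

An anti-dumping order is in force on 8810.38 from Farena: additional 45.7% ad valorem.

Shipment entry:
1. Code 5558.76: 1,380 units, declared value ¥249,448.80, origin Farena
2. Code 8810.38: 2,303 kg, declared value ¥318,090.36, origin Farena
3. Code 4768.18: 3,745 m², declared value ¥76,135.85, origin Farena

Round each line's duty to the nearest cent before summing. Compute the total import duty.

Line 1 (5558.76, Farena, 1,380 units, ¥249,448.80):
Base rate for 5558.76 is ¥0.60/unit.
Additional duty on 5558.76 from Farena: +41.1% ad valorem. Applied ad valorem rate = 41.1%.
Duty = ¥249,448.80 × 41.1% + 1,380 × ¥0.60 = ¥103,351.46.
Line 2 (8810.38, Farena, 2,303 kg, ¥318,090.36):
Base rate for 8810.38 is 22.5%.
8810.38 has an FTA preferential rate, but origin Farena is not Lorador; base rate stands.
Additional duty on 8810.38 from Farena: +45.7%. Applied ad valorem rate: 22.5% + 45.7% = 68.2%.
Duty = ¥318,090.36 × 68.2% = ¥216,937.63.
Line 3 (4768.18, Farena, 3,745 m², ¥76,135.85):
Base rate for 4768.18 is ¥3.09/m².
4768.18 has an FTA preferential rate, but origin Farena is not Lorador; base rate stands.
Duty = 3,745 × ¥3.09 = ¥11,572.05.
Total = ¥103,351.46 + ¥216,937.63 + ¥11,572.05 = ¥331,861.14.

¥331,861.14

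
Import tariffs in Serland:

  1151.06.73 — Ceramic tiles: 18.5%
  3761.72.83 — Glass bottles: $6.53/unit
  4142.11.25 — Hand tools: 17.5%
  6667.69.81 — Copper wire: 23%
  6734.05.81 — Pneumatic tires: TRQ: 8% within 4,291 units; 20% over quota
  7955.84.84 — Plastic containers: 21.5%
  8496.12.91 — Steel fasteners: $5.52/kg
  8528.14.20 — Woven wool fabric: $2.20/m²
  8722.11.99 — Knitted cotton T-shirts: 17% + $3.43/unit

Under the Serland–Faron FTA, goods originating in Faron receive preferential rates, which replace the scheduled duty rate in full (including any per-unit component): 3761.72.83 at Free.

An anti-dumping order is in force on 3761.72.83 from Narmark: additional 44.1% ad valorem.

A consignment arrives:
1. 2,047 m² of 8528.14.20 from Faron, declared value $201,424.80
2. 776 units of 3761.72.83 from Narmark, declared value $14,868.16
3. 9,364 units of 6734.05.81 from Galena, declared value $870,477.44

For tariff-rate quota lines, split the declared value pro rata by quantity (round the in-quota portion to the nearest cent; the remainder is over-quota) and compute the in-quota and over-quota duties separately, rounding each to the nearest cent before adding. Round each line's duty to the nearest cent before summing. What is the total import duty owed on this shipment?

$142,356.07

Line 1 (8528.14.20, Faron, 2,047 m², $201,424.80):
Base rate for 8528.14.20 is $2.20/m².
Origin Faron is the FTA partner but 8528.14.20 is not on the preference list; base rate stands.
Duty = 2,047 × $2.20 = $4,503.40.
Line 2 (3761.72.83, Narmark, 776 units, $14,868.16):
Base rate for 3761.72.83 is $6.53/unit.
3761.72.83 has an FTA preferential rate, but origin Narmark is not Faron; base rate stands.
Additional duty on 3761.72.83 from Narmark: +44.1% ad valorem. Applied ad valorem rate = 44.1%.
Duty = $14,868.16 × 44.1% + 776 × $6.53 = $11,624.14.
Line 3 (6734.05.81, Galena, 9,364 units, $870,477.44):
Code 6734.05.81 is under a tariff-rate quota (threshold 4,291 units). In-quota: 4,291 units at 8%; over-quota: 5,073 units at 20%.
Pro-rata value split: in-quota = $870,477.44 × 4,291/9,364 = $398,891.36; over-quota = $870,477.44 − $398,891.36 = $471,586.08.
In-quota duty = $398,891.36 × 8% = $31,911.31. Over-quota duty = $471,586.08 × 20% = $94,317.22.
Line duty = $31,911.31 + $94,317.22 = $126,228.53.
Total = $4,503.40 + $11,624.14 + $126,228.53 = $142,356.07.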